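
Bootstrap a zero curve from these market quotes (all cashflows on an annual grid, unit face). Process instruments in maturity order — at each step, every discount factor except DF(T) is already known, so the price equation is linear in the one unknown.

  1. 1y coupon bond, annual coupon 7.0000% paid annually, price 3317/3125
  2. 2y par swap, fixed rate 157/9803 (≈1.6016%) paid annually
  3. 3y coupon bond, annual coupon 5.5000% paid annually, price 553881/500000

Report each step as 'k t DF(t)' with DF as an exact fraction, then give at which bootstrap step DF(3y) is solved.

step 1 [1y] bond c/1=7/100: DF=(3317/3125 − 7/100·(0))/(1+7/100) = 124/125 ≈ 0.992000
step 2 [2y] swap r/1=157/9803: DF=(1 − 157/9803·(0.992000))/(1+157/9803) = 4843/5000 ≈ 0.968600
step 3 [3y] bond c/1=11/200: DF=(553881/500000 − 11/200·(0.992000+0.968600))/(1+11/200) = 4739/5000 ≈ 0.947800

1 1 124/125
2 2 4843/5000
3 3 4739/5000
DF(3y) is solved at step 3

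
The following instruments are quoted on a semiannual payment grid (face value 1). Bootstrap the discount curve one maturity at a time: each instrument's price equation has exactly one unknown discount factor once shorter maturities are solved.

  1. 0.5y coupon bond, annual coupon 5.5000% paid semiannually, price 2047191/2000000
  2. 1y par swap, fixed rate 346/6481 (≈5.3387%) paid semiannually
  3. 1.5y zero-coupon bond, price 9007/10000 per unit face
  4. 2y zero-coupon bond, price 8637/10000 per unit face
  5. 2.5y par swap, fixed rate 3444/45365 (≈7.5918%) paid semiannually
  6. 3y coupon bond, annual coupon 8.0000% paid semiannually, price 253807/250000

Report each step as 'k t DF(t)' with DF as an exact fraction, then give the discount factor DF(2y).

1 1/2 4981/5000
2 1 9481/10000
3 3/2 9007/10000
4 2 8637/10000
5 5/2 4139/5000
6 3 8017/10000
DF(2y) = 8637/10000 ≈ 0.863700

step 1 [0.5y] bond c/2=11/400: DF=(2047191/2000000 − 11/400·(0))/(1+11/400) = 4981/5000 ≈ 0.996200
step 2 [1y] swap r/2=173/6481: DF=(1 − 173/6481·(0.996200))/(1+173/6481) = 9481/10000 ≈ 0.948100
step 3 [1.5y] zero: DF = P = 9007/10000 ≈ 0.900700
step 4 [2y] zero: DF = P = 8637/10000 ≈ 0.863700
step 5 [2.5y] swap r/2=1722/45365: DF=(1 − 1722/45365·(0.996200+0.948100+0.900700+0.863700))/(1+1722/45365) = 4139/5000 ≈ 0.827800
step 6 [3y] bond c/2=1/25: DF=(253807/250000 − 1/25·(0.996200+0.948100+0.900700+0.863700+0.827800))/(1+1/25) = 8017/10000 ≈ 0.801700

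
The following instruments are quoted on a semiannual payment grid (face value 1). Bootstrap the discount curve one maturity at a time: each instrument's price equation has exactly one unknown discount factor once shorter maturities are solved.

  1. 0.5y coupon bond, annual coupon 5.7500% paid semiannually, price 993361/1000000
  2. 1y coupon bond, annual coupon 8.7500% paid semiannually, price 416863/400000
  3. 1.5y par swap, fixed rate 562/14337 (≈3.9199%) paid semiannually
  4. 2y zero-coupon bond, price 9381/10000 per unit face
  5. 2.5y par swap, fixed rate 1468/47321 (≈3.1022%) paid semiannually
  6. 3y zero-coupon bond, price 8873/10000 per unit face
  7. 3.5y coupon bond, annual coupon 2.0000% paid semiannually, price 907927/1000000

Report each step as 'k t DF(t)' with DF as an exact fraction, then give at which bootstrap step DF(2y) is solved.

step 1 [0.5y] bond c/2=23/800: DF=(993361/1000000 − 23/800·(0))/(1+23/800) = 1207/1250 ≈ 0.965600
step 2 [1y] bond c/2=7/160: DF=(416863/400000 − 7/160·(0.965600))/(1+7/160) = 479/500 ≈ 0.958000
step 3 [1.5y] swap r/2=281/14337: DF=(1 − 281/14337·(0.965600+0.958000))/(1+281/14337) = 4719/5000 ≈ 0.943800
step 4 [2y] zero: DF = P = 9381/10000 ≈ 0.938100
step 5 [2.5y] swap r/2=734/47321: DF=(1 − 734/47321·(0.965600+0.958000+0.943800+0.938100))/(1+734/47321) = 4633/5000 ≈ 0.926600
step 6 [3y] zero: DF = P = 8873/10000 ≈ 0.887300
step 7 [3.5y] bond c/2=1/100: DF=(907927/1000000 − 1/100·(0.965600+0.958000+0.943800+0.938100+0.926600+0.887300))/(1+1/100) = 8433/10000 ≈ 0.843300

1 1/2 1207/1250
2 1 479/500
3 3/2 4719/5000
4 2 9381/10000
5 5/2 4633/5000
6 3 8873/10000
7 7/2 8433/10000
DF(2y) is solved at step 4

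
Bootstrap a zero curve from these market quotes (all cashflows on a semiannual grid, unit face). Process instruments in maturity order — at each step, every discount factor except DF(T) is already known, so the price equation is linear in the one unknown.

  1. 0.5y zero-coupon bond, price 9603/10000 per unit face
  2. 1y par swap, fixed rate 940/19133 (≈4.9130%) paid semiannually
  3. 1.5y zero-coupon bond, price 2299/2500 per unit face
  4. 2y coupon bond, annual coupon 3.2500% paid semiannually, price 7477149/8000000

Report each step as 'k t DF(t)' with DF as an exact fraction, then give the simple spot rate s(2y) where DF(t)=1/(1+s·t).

step 1 [0.5y] zero: DF = P = 9603/10000 ≈ 0.960300
step 2 [1y] swap r/2=470/19133: DF=(1 − 470/19133·(0.960300))/(1+470/19133) = 953/1000 ≈ 0.953000
step 3 [1.5y] zero: DF = P = 2299/2500 ≈ 0.919600
step 4 [2y] bond c/2=13/800: DF=(7477149/8000000 − 13/800·(0.960300+0.953000+0.919600))/(1+13/800) = 1093/1250 ≈ 0.874400

1 1/2 9603/10000
2 1 953/1000
3 3/2 2299/2500
4 2 1093/1250
s(2y) = (1/(1093/1250) − 1)/(2) = 157/2186 ≈ 7.1821%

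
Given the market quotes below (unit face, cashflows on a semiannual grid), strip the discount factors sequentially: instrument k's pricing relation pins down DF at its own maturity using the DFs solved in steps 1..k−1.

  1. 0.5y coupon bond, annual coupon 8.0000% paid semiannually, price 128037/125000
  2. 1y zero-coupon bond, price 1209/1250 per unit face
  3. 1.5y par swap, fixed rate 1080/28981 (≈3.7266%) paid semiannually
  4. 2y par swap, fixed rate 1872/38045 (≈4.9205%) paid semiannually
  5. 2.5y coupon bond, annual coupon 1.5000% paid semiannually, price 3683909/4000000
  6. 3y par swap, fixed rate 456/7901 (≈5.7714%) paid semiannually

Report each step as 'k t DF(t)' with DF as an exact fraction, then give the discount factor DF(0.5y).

1 1/2 9849/10000
2 1 1209/1250
3 3/2 473/500
4 2 1133/1250
5 5/2 4429/5000
6 3 2101/2500
DF(0.5y) = 9849/10000 ≈ 0.984900

step 1 [0.5y] bond c/2=1/25: DF=(128037/125000 − 1/25·(0))/(1+1/25) = 9849/10000 ≈ 0.984900
step 2 [1y] zero: DF = P = 1209/1250 ≈ 0.967200
step 3 [1.5y] swap r/2=540/28981: DF=(1 − 540/28981·(0.984900+0.967200))/(1+540/28981) = 473/500 ≈ 0.946000
step 4 [2y] swap r/2=936/38045: DF=(1 − 936/38045·(0.984900+0.967200+0.946000))/(1+936/38045) = 1133/1250 ≈ 0.906400
step 5 [2.5y] bond c/2=3/400: DF=(3683909/4000000 − 3/400·(0.984900+0.967200+0.946000+0.906400))/(1+3/400) = 4429/5000 ≈ 0.885800
step 6 [3y] swap r/2=228/7901: DF=(1 − 228/7901·(0.984900+0.967200+0.946000+0.906400+0.885800))/(1+228/7901) = 2101/2500 ≈ 0.840400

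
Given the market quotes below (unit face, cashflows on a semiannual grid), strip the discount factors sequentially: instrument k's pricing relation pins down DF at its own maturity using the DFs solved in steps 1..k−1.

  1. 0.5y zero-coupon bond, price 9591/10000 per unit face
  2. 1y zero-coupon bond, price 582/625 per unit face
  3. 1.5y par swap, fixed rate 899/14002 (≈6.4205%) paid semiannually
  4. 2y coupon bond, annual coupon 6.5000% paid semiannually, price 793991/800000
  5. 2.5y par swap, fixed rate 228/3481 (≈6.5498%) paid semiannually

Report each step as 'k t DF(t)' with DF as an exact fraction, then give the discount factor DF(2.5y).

1 1/2 9591/10000
2 1 582/625
3 3/2 9101/10000
4 2 8731/10000
5 5/2 4259/5000
DF(2.5y) = 4259/5000 ≈ 0.851800

step 1 [0.5y] zero: DF = P = 9591/10000 ≈ 0.959100
step 2 [1y] zero: DF = P = 582/625 ≈ 0.931200
step 3 [1.5y] swap r/2=899/28004: DF=(1 − 899/28004·(0.959100+0.931200))/(1+899/28004) = 9101/10000 ≈ 0.910100
step 4 [2y] bond c/2=13/400: DF=(793991/800000 − 13/400·(0.959100+0.931200+0.910100))/(1+13/400) = 8731/10000 ≈ 0.873100
step 5 [2.5y] swap r/2=114/3481: DF=(1 − 114/3481·(0.959100+0.931200+0.910100+0.873100))/(1+114/3481) = 4259/5000 ≈ 0.851800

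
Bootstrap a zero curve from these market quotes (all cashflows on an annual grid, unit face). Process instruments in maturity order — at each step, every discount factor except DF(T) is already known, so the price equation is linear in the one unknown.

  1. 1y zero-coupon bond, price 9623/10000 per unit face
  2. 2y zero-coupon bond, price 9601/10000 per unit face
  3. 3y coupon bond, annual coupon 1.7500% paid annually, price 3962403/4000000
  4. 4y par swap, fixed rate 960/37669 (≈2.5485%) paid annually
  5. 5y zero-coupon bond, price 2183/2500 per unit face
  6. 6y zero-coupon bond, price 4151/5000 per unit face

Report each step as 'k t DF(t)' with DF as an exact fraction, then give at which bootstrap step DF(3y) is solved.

step 1 [1y] zero: DF = P = 9623/10000 ≈ 0.962300
step 2 [2y] zero: DF = P = 9601/10000 ≈ 0.960100
step 3 [3y] bond c/1=7/400: DF=(3962403/4000000 − 7/400·(0.962300+0.960100))/(1+7/400) = 1881/2000 ≈ 0.940500
step 4 [4y] swap r/1=960/37669: DF=(1 − 960/37669·(0.962300+0.960100+0.940500))/(1+960/37669) = 113/125 ≈ 0.904000
step 5 [5y] zero: DF = P = 2183/2500 ≈ 0.873200
step 6 [6y] zero: DF = P = 4151/5000 ≈ 0.830200

1 1 9623/10000
2 2 9601/10000
3 3 1881/2000
4 4 113/125
5 5 2183/2500
6 6 4151/5000
DF(3y) is solved at step 3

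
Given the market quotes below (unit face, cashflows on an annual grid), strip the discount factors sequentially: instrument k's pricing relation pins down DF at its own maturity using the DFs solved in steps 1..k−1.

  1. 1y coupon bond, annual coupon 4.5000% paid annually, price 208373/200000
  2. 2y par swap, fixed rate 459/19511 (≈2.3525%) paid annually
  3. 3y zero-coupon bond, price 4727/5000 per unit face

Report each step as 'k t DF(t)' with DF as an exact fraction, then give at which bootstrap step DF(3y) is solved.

1 1 997/1000
2 2 9541/10000
3 3 4727/5000
DF(3y) is solved at step 3

step 1 [1y] bond c/1=9/200: DF=(208373/200000 − 9/200·(0))/(1+9/200) = 997/1000 ≈ 0.997000
step 2 [2y] swap r/1=459/19511: DF=(1 − 459/19511·(0.997000))/(1+459/19511) = 9541/10000 ≈ 0.954100
step 3 [3y] zero: DF = P = 4727/5000 ≈ 0.945400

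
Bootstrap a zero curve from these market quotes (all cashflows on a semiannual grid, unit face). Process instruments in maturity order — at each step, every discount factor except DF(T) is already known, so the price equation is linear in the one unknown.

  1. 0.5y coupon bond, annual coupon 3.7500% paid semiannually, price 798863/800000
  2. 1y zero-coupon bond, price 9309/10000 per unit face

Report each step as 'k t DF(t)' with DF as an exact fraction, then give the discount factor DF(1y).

1 1/2 4901/5000
2 1 9309/10000
DF(1y) = 9309/10000 ≈ 0.930900

step 1 [0.5y] bond c/2=3/160: DF=(798863/800000 − 3/160·(0))/(1+3/160) = 4901/5000 ≈ 0.980200
step 2 [1y] zero: DF = P = 9309/10000 ≈ 0.930900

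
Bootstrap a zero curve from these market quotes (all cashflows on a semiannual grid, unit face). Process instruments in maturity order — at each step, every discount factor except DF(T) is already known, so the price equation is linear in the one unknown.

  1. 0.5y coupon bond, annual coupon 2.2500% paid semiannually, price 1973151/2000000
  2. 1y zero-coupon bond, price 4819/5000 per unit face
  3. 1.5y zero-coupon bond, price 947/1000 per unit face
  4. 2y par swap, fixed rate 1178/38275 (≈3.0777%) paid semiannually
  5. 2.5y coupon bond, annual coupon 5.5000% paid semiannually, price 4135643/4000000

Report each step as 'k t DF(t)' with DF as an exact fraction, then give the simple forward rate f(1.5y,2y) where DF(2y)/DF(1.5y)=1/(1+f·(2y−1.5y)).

step 1 [0.5y] bond c/2=9/800: DF=(1973151/2000000 − 9/800·(0))/(1+9/800) = 2439/2500 ≈ 0.975600
step 2 [1y] zero: DF = P = 4819/5000 ≈ 0.963800
step 3 [1.5y] zero: DF = P = 947/1000 ≈ 0.947000
step 4 [2y] swap r/2=589/38275: DF=(1 − 589/38275·(0.975600+0.963800+0.947000))/(1+589/38275) = 9411/10000 ≈ 0.941100
step 5 [2.5y] bond c/2=11/400: DF=(4135643/4000000 − 11/400·(0.975600+0.963800+0.947000+0.941100))/(1+11/400) = 4519/5000 ≈ 0.903800

1 1/2 2439/2500
2 1 4819/5000
3 3/2 947/1000
4 2 9411/10000
5 5/2 4519/5000
f(1.5y,2y) = ((947/1000)/(9411/10000) − 1)/(1/2) = 118/9411 ≈ 1.2539%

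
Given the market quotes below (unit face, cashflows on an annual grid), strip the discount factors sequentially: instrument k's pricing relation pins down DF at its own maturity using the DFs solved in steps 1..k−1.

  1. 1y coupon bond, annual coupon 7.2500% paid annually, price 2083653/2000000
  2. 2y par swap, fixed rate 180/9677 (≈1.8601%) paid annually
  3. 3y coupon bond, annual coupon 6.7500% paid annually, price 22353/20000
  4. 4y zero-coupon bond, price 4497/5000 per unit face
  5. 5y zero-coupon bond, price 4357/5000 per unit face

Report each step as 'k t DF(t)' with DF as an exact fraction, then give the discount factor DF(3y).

1 1 4857/5000
2 2 241/250
3 3 4623/5000
4 4 4497/5000
5 5 4357/5000
DF(3y) = 4623/5000 ≈ 0.924600

step 1 [1y] bond c/1=29/400: DF=(2083653/2000000 − 29/400·(0))/(1+29/400) = 4857/5000 ≈ 0.971400
step 2 [2y] swap r/1=180/9677: DF=(1 − 180/9677·(0.971400))/(1+180/9677) = 241/250 ≈ 0.964000
step 3 [3y] bond c/1=27/400: DF=(22353/20000 − 27/400·(0.971400+0.964000))/(1+27/400) = 4623/5000 ≈ 0.924600
step 4 [4y] zero: DF = P = 4497/5000 ≈ 0.899400
step 5 [5y] zero: DF = P = 4357/5000 ≈ 0.871400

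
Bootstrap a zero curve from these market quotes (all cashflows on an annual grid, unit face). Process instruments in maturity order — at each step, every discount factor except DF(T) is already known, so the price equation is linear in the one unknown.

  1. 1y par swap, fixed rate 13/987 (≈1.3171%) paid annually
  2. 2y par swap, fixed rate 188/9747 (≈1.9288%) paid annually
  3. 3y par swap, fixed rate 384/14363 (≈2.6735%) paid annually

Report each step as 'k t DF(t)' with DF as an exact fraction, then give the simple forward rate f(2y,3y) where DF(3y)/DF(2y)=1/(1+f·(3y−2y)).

step 1 [1y] swap r/1=13/987: DF=(1 − 13/987·(0))/(1+13/987) = 987/1000 ≈ 0.987000
step 2 [2y] swap r/1=188/9747: DF=(1 − 188/9747·(0.987000))/(1+188/9747) = 1203/1250 ≈ 0.962400
step 3 [3y] swap r/1=384/14363: DF=(1 − 384/14363·(0.987000+0.962400))/(1+384/14363) = 577/625 ≈ 0.923200

1 1 987/1000
2 2 1203/1250
3 3 577/625
f(2y,3y) = ((1203/1250)/(577/625) − 1)/(1) = 49/1154 ≈ 4.2461%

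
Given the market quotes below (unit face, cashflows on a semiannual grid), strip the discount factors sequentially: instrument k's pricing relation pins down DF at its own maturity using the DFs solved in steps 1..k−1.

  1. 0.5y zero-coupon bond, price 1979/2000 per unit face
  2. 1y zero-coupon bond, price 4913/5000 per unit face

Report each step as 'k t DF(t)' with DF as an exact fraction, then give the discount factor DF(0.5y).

step 1 [0.5y] zero: DF = P = 1979/2000 ≈ 0.989500
step 2 [1y] zero: DF = P = 4913/5000 ≈ 0.982600

1 1/2 1979/2000
2 1 4913/5000
DF(0.5y) = 1979/2000 ≈ 0.989500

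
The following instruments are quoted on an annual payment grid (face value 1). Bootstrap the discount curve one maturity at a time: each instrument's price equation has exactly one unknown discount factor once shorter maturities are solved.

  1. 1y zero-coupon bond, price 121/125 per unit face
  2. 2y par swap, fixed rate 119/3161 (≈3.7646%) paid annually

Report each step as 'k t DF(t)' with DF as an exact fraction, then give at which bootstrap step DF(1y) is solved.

1 1 121/125
2 2 4643/5000
DF(1y) is solved at step 1

step 1 [1y] zero: DF = P = 121/125 ≈ 0.968000
step 2 [2y] swap r/1=119/3161: DF=(1 − 119/3161·(0.968000))/(1+119/3161) = 4643/5000 ≈ 0.928600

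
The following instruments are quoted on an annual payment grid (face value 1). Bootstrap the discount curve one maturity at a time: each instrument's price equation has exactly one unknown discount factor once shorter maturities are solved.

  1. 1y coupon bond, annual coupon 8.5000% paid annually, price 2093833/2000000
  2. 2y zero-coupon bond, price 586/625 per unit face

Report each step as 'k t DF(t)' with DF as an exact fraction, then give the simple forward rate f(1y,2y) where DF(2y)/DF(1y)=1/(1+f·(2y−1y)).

step 1 [1y] bond c/1=17/200: DF=(2093833/2000000 − 17/200·(0))/(1+17/200) = 9649/10000 ≈ 0.964900
step 2 [2y] zero: DF = P = 586/625 ≈ 0.937600

1 1 9649/10000
2 2 586/625
f(1y,2y) = ((9649/10000)/(586/625) − 1)/(1) = 273/9376 ≈ 2.9117%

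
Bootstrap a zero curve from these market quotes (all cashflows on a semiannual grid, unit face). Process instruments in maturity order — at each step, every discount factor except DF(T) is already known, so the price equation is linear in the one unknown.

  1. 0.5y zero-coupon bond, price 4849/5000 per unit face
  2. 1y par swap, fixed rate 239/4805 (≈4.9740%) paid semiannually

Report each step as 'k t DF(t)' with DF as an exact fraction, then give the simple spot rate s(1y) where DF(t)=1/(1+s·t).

1 1/2 4849/5000
2 1 4761/5000
s(1y) = (1/(4761/5000) − 1)/(1) = 239/4761 ≈ 5.0200%

step 1 [0.5y] zero: DF = P = 4849/5000 ≈ 0.969800
step 2 [1y] swap r/2=239/9610: DF=(1 − 239/9610·(0.969800))/(1+239/9610) = 4761/5000 ≈ 0.952200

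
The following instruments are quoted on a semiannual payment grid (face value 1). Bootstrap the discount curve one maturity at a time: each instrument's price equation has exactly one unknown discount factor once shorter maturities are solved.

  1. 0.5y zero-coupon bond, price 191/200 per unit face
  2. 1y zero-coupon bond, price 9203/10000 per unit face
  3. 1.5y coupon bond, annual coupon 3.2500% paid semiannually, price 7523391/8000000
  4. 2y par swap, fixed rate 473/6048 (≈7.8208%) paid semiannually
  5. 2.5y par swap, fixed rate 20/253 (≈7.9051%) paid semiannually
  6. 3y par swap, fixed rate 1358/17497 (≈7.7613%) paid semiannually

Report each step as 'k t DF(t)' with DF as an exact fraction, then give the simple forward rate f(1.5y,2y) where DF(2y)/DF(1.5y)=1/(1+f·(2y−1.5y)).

1 1/2 191/200
2 1 9203/10000
3 3/2 4477/5000
4 2 8581/10000
5 5/2 103/125
6 3 7963/10000
f(1.5y,2y) = ((4477/5000)/(8581/10000) − 1)/(1/2) = 746/8581 ≈ 8.6936%

step 1 [0.5y] zero: DF = P = 191/200 ≈ 0.955000
step 2 [1y] zero: DF = P = 9203/10000 ≈ 0.920300
step 3 [1.5y] bond c/2=13/800: DF=(7523391/8000000 − 13/800·(0.955000+0.920300))/(1+13/800) = 4477/5000 ≈ 0.895400
step 4 [2y] swap r/2=473/12096: DF=(1 − 473/12096·(0.955000+0.920300+0.895400))/(1+473/12096) = 8581/10000 ≈ 0.858100
step 5 [2.5y] swap r/2=10/253: DF=(1 − 10/253·(0.955000+0.920300+0.895400+0.858100))/(1+10/253) = 103/125 ≈ 0.824000
step 6 [3y] swap r/2=679/17497: DF=(1 − 679/17497·(0.955000+0.920300+0.895400+0.858100+0.824000))/(1+679/17497) = 7963/10000 ≈ 0.796300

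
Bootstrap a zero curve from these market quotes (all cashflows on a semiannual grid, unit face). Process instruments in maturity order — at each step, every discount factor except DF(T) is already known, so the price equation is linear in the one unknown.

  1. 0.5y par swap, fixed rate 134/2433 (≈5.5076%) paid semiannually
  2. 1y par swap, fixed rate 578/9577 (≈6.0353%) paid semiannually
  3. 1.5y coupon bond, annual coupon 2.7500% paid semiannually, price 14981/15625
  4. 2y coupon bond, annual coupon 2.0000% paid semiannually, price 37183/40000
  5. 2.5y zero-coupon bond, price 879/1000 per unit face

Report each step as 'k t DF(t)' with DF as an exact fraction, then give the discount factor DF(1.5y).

step 1 [0.5y] swap r/2=67/2433: DF=(1 − 67/2433·(0))/(1+67/2433) = 2433/2500 ≈ 0.973200
step 2 [1y] swap r/2=289/9577: DF=(1 − 289/9577·(0.973200))/(1+289/9577) = 4711/5000 ≈ 0.942200
step 3 [1.5y] bond c/2=11/800: DF=(14981/15625 − 11/800·(0.973200+0.942200))/(1+11/800) = 4599/5000 ≈ 0.919800
step 4 [2y] bond c/2=1/100: DF=(37183/40000 − 1/100·(0.973200+0.942200+0.919800))/(1+1/100) = 8923/10000 ≈ 0.892300
step 5 [2.5y] zero: DF = P = 879/1000 ≈ 0.879000

1 1/2 2433/2500
2 1 4711/5000
3 3/2 4599/5000
4 2 8923/10000
5 5/2 879/1000
DF(1.5y) = 4599/5000 ≈ 0.919800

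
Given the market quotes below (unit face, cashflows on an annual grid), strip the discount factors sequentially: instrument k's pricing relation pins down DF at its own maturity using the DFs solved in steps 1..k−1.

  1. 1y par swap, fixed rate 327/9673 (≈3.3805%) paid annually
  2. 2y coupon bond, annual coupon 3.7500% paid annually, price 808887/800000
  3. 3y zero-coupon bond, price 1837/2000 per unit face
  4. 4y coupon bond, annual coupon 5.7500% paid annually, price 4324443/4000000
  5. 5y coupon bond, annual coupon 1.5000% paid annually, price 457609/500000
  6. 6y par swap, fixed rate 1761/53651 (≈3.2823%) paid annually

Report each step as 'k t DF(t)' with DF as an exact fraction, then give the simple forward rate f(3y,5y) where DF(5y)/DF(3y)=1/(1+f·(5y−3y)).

step 1 [1y] swap r/1=327/9673: DF=(1 − 327/9673·(0))/(1+327/9673) = 9673/10000 ≈ 0.967300
step 2 [2y] bond c/1=3/80: DF=(808887/800000 − 3/80·(0.967300))/(1+3/80) = 2349/2500 ≈ 0.939600
step 3 [3y] zero: DF = P = 1837/2000 ≈ 0.918500
step 4 [4y] bond c/1=23/400: DF=(4324443/4000000 − 23/400·(0.967300+0.939600+0.918500))/(1+23/400) = 8687/10000 ≈ 0.868700
step 5 [5y] bond c/1=3/200: DF=(457609/500000 − 3/200·(0.967300+0.939600+0.918500+0.868700))/(1+3/200) = 8471/10000 ≈ 0.847100
step 6 [6y] swap r/1=1761/53651: DF=(1 − 1761/53651·(0.967300+0.939600+0.918500+0.868700+0.847100))/(1+1761/53651) = 8239/10000 ≈ 0.823900

1 1 9673/10000
2 2 2349/2500
3 3 1837/2000
4 4 8687/10000
5 5 8471/10000
6 6 8239/10000
f(3y,5y) = ((1837/2000)/(8471/10000) − 1)/(2) = 357/8471 ≈ 4.2144%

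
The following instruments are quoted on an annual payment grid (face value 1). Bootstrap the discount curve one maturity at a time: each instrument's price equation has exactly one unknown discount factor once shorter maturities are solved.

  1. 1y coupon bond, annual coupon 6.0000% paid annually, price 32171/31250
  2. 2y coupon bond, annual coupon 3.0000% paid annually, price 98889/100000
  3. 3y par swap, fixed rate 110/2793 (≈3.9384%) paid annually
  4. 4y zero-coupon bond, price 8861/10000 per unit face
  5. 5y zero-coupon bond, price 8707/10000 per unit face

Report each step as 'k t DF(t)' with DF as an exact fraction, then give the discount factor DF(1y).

1 1 607/625
2 2 4659/5000
3 3 89/100
4 4 8861/10000
5 5 8707/10000
DF(1y) = 607/625 ≈ 0.971200

step 1 [1y] bond c/1=3/50: DF=(32171/31250 − 3/50·(0))/(1+3/50) = 607/625 ≈ 0.971200
step 2 [2y] bond c/1=3/100: DF=(98889/100000 − 3/100·(0.971200))/(1+3/100) = 4659/5000 ≈ 0.931800
step 3 [3y] swap r/1=110/2793: DF=(1 − 110/2793·(0.971200+0.931800))/(1+110/2793) = 89/100 ≈ 0.890000
step 4 [4y] zero: DF = P = 8861/10000 ≈ 0.886100
step 5 [5y] zero: DF = P = 8707/10000 ≈ 0.870700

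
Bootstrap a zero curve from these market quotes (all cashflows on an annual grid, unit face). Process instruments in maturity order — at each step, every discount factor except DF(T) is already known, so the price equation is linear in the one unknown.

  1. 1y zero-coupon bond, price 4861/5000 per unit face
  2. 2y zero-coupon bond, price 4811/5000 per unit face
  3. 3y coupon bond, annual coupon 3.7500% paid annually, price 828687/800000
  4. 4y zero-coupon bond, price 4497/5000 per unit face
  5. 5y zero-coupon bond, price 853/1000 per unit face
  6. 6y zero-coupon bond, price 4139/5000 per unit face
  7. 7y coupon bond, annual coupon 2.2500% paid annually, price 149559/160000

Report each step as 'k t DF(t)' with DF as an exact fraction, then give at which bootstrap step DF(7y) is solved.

step 1 [1y] zero: DF = P = 4861/5000 ≈ 0.972200
step 2 [2y] zero: DF = P = 4811/5000 ≈ 0.962200
step 3 [3y] bond c/1=3/80: DF=(828687/800000 − 3/80·(0.972200+0.962200))/(1+3/80) = 1857/2000 ≈ 0.928500
step 4 [4y] zero: DF = P = 4497/5000 ≈ 0.899400
step 5 [5y] zero: DF = P = 853/1000 ≈ 0.853000
step 6 [6y] zero: DF = P = 4139/5000 ≈ 0.827800
step 7 [7y] bond c/1=9/400: DF=(149559/160000 − 9/400·(0.972200+0.962200+0.928500+0.899400+0.853000+0.827800))/(1+9/400) = 993/1250 ≈ 0.794400

1 1 4861/5000
2 2 4811/5000
3 3 1857/2000
4 4 4497/5000
5 5 853/1000
6 6 4139/5000
7 7 993/1250
DF(7y) is solved at step 7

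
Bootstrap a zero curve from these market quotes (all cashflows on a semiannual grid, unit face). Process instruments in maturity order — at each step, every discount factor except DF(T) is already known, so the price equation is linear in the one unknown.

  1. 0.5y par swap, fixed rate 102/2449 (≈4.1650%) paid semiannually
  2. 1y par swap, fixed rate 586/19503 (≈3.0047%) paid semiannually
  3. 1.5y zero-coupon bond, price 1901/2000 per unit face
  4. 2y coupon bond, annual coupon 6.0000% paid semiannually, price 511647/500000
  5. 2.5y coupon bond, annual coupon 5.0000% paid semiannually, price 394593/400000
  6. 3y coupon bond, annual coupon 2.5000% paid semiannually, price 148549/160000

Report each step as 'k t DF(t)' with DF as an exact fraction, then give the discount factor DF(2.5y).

step 1 [0.5y] swap r/2=51/2449: DF=(1 − 51/2449·(0))/(1+51/2449) = 2449/2500 ≈ 0.979600
step 2 [1y] swap r/2=293/19503: DF=(1 − 293/19503·(0.979600))/(1+293/19503) = 9707/10000 ≈ 0.970700
step 3 [1.5y] zero: DF = P = 1901/2000 ≈ 0.950500
step 4 [2y] bond c/2=3/100: DF=(511647/500000 − 3/100·(0.979600+0.970700+0.950500))/(1+3/100) = 909/1000 ≈ 0.909000
step 5 [2.5y] bond c/2=1/40: DF=(394593/400000 − 1/40·(0.979600+0.970700+0.950500+0.909000))/(1+1/40) = 1739/2000 ≈ 0.869500
step 6 [3y] bond c/2=1/80: DF=(148549/160000 − 1/80·(0.979600+0.970700+0.950500+0.909000+0.869500))/(1+1/80) = 537/625 ≈ 0.859200

1 1/2 2449/2500
2 1 9707/10000
3 3/2 1901/2000
4 2 909/1000
5 5/2 1739/2000
6 3 537/625
DF(2.5y) = 1739/2000 ≈ 0.869500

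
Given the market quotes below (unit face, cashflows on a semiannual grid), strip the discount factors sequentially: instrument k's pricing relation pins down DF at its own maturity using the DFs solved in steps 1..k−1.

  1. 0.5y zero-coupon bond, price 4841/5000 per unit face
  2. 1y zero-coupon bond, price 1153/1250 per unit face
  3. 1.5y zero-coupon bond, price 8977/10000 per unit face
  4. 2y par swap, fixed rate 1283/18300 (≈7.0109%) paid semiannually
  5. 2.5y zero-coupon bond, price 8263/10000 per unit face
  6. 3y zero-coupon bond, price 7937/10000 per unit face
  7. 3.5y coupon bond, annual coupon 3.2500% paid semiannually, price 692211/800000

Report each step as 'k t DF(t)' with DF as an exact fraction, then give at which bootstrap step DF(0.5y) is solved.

step 1 [0.5y] zero: DF = P = 4841/5000 ≈ 0.968200
step 2 [1y] zero: DF = P = 1153/1250 ≈ 0.922400
step 3 [1.5y] zero: DF = P = 8977/10000 ≈ 0.897700
step 4 [2y] swap r/2=1283/36600: DF=(1 − 1283/36600·(0.968200+0.922400+0.897700))/(1+1283/36600) = 8717/10000 ≈ 0.871700
step 5 [2.5y] zero: DF = P = 8263/10000 ≈ 0.826300
step 6 [3y] zero: DF = P = 7937/10000 ≈ 0.793700
step 7 [3.5y] bond c/2=13/800: DF=(692211/800000 − 13/800·(0.968200+0.922400+0.897700+0.871700+0.826300+0.793700))/(1+13/800) = 767/1000 ≈ 0.767000

1 1/2 4841/5000
2 1 1153/1250
3 3/2 8977/10000
4 2 8717/10000
5 5/2 8263/10000
6 3 7937/10000
7 7/2 767/1000
DF(0.5y) is solved at step 1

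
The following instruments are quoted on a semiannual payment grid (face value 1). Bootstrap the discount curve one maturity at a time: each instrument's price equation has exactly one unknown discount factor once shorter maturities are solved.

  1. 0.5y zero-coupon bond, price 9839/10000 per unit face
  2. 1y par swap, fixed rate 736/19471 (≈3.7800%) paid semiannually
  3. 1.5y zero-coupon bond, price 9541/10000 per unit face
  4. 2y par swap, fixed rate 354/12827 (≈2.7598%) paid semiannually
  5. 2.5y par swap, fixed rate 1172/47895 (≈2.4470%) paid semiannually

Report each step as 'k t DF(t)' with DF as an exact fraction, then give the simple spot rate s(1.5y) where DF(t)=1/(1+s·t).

step 1 [0.5y] zero: DF = P = 9839/10000 ≈ 0.983900
step 2 [1y] swap r/2=368/19471: DF=(1 − 368/19471·(0.983900))/(1+368/19471) = 602/625 ≈ 0.963200
step 3 [1.5y] zero: DF = P = 9541/10000 ≈ 0.954100
step 4 [2y] swap r/2=177/12827: DF=(1 − 177/12827·(0.983900+0.963200+0.954100))/(1+177/12827) = 9469/10000 ≈ 0.946900
step 5 [2.5y] swap r/2=586/47895: DF=(1 − 586/47895·(0.983900+0.963200+0.954100+0.946900))/(1+586/47895) = 4707/5000 ≈ 0.941400

1 1/2 9839/10000
2 1 602/625
3 3/2 9541/10000
4 2 9469/10000
5 5/2 4707/5000
s(1.5y) = (1/(9541/10000) − 1)/(3/2) = 306/9541 ≈ 3.2072%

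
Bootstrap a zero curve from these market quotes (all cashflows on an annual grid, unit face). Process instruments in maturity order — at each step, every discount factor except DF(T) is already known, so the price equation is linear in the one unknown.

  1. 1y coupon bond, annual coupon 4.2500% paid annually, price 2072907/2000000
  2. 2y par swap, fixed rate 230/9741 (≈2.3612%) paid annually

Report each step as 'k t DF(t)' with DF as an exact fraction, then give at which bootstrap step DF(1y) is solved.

step 1 [1y] bond c/1=17/400: DF=(2072907/2000000 − 17/400·(0))/(1+17/400) = 4971/5000 ≈ 0.994200
step 2 [2y] swap r/1=230/9741: DF=(1 − 230/9741·(0.994200))/(1+230/9741) = 477/500 ≈ 0.954000

1 1 4971/5000
2 2 477/500
DF(1y) is solved at step 1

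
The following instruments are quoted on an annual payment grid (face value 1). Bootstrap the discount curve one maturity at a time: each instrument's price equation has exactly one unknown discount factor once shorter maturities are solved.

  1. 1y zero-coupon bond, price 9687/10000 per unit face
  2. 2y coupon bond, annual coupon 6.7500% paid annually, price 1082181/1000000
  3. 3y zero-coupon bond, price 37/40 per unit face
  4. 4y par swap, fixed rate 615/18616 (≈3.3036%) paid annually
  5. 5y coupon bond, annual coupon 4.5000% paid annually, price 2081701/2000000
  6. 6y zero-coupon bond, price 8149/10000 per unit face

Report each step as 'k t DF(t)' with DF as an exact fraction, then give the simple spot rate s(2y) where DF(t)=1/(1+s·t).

1 1 9687/10000
2 2 381/400
3 3 37/40
4 4 877/1000
5 5 8357/10000
6 6 8149/10000
s(2y) = (1/(381/400) − 1)/(2) = 19/762 ≈ 2.4934%

step 1 [1y] zero: DF = P = 9687/10000 ≈ 0.968700
step 2 [2y] bond c/1=27/400: DF=(1082181/1000000 − 27/400·(0.968700))/(1+27/400) = 381/400 ≈ 0.952500
step 3 [3y] zero: DF = P = 37/40 ≈ 0.925000
step 4 [4y] swap r/1=615/18616: DF=(1 − 615/18616·(0.968700+0.952500+0.925000))/(1+615/18616) = 877/1000 ≈ 0.877000
step 5 [5y] bond c/1=9/200: DF=(2081701/2000000 − 9/200·(0.968700+0.952500+0.925000+0.877000))/(1+9/200) = 8357/10000 ≈ 0.835700
step 6 [6y] zero: DF = P = 8149/10000 ≈ 0.814900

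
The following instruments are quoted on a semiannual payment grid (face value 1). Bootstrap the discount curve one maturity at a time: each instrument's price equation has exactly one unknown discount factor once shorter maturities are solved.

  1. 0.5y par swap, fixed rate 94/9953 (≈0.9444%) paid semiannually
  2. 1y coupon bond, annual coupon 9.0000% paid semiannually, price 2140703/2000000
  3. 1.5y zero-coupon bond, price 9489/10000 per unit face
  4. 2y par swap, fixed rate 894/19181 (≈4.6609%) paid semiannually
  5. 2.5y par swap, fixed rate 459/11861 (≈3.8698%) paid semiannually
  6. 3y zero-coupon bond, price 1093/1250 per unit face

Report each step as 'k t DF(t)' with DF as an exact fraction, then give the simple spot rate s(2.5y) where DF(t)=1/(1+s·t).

1 1/2 9953/10000
2 1 4907/5000
3 3/2 9489/10000
4 2 4553/5000
5 5/2 4541/5000
6 3 1093/1250
s(2.5y) = (1/(4541/5000) − 1)/(5/2) = 918/22705 ≈ 4.0432%

step 1 [0.5y] swap r/2=47/9953: DF=(1 − 47/9953·(0))/(1+47/9953) = 9953/10000 ≈ 0.995300
step 2 [1y] bond c/2=9/200: DF=(2140703/2000000 − 9/200·(0.995300))/(1+9/200) = 4907/5000 ≈ 0.981400
step 3 [1.5y] zero: DF = P = 9489/10000 ≈ 0.948900
step 4 [2y] swap r/2=447/19181: DF=(1 − 447/19181·(0.995300+0.981400+0.948900))/(1+447/19181) = 4553/5000 ≈ 0.910600
step 5 [2.5y] swap r/2=459/23722: DF=(1 − 459/23722·(0.995300+0.981400+0.948900+0.910600))/(1+459/23722) = 4541/5000 ≈ 0.908200
step 6 [3y] zero: DF = P = 1093/1250 ≈ 0.874400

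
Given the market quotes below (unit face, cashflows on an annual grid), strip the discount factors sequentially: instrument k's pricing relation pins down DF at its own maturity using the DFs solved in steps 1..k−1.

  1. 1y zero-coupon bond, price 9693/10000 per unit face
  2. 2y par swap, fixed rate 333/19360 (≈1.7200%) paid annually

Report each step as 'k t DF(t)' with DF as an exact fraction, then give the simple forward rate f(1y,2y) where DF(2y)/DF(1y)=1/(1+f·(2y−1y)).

1 1 9693/10000
2 2 9667/10000
f(1y,2y) = ((9693/10000)/(9667/10000) − 1)/(1) = 26/9667 ≈ 0.2690%

step 1 [1y] zero: DF = P = 9693/10000 ≈ 0.969300
step 2 [2y] swap r/1=333/19360: DF=(1 − 333/19360·(0.969300))/(1+333/19360) = 9667/10000 ≈ 0.966700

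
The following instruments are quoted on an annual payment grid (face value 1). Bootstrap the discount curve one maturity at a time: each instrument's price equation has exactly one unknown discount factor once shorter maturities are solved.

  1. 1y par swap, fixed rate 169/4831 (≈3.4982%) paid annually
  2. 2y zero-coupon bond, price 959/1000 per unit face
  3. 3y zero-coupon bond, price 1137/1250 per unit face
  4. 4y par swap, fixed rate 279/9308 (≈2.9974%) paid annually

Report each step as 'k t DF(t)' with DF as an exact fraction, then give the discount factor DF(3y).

1 1 4831/5000
2 2 959/1000
3 3 1137/1250
4 4 2221/2500
DF(3y) = 1137/1250 ≈ 0.909600

step 1 [1y] swap r/1=169/4831: DF=(1 − 169/4831·(0))/(1+169/4831) = 4831/5000 ≈ 0.966200
step 2 [2y] zero: DF = P = 959/1000 ≈ 0.959000
step 3 [3y] zero: DF = P = 1137/1250 ≈ 0.909600
step 4 [4y] swap r/1=279/9308: DF=(1 − 279/9308·(0.966200+0.959000+0.909600))/(1+279/9308) = 2221/2500 ≈ 0.888400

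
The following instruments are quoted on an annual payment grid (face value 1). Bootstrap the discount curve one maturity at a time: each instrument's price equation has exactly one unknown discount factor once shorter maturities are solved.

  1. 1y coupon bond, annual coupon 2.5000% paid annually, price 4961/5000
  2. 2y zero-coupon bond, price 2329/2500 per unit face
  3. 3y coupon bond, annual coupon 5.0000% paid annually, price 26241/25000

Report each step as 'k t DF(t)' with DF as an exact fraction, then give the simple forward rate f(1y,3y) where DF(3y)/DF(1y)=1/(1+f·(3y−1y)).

1 1 121/125
2 2 2329/2500
3 3 2273/2500
f(1y,3y) = ((121/125)/(2273/2500) − 1)/(2) = 147/4546 ≈ 3.2336%

step 1 [1y] bond c/1=1/40: DF=(4961/5000 − 1/40·(0))/(1+1/40) = 121/125 ≈ 0.968000
step 2 [2y] zero: DF = P = 2329/2500 ≈ 0.931600
step 3 [3y] bond c/1=1/20: DF=(26241/25000 − 1/20·(0.968000+0.931600))/(1+1/20) = 2273/2500 ≈ 0.909200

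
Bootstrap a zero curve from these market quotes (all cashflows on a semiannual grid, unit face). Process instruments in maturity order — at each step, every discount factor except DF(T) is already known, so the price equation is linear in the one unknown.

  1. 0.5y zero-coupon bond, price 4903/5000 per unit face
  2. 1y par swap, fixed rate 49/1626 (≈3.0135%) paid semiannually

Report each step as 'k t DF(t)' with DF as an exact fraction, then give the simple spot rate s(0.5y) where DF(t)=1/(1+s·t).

step 1 [0.5y] zero: DF = P = 4903/5000 ≈ 0.980600
step 2 [1y] swap r/2=49/3252: DF=(1 − 49/3252·(0.980600))/(1+49/3252) = 4853/5000 ≈ 0.970600

1 1/2 4903/5000
2 1 4853/5000
s(0.5y) = (1/(4903/5000) − 1)/(1/2) = 194/4903 ≈ 3.9568%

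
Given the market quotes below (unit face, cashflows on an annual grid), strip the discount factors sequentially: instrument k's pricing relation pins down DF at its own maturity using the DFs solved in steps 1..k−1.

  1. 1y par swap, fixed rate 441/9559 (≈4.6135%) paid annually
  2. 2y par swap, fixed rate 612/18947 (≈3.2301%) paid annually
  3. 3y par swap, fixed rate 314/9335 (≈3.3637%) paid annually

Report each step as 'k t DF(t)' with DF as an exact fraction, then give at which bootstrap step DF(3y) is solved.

1 1 9559/10000
2 2 2347/2500
3 3 4529/5000
DF(3y) is solved at step 3

step 1 [1y] swap r/1=441/9559: DF=(1 − 441/9559·(0))/(1+441/9559) = 9559/10000 ≈ 0.955900
step 2 [2y] swap r/1=612/18947: DF=(1 − 612/18947·(0.955900))/(1+612/18947) = 2347/2500 ≈ 0.938800
step 3 [3y] swap r/1=314/9335: DF=(1 − 314/9335·(0.955900+0.938800))/(1+314/9335) = 4529/5000 ≈ 0.905800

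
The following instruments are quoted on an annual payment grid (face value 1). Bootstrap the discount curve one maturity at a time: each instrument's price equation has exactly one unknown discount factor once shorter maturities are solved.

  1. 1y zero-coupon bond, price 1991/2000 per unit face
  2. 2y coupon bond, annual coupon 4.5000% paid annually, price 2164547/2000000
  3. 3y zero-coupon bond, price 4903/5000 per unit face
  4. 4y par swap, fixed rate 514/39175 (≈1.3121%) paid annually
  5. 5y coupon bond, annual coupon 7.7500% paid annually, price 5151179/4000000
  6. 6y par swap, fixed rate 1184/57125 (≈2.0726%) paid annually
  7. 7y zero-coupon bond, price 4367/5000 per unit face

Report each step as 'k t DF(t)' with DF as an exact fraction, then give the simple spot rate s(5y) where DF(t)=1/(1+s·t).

1 1 1991/2000
2 2 1241/1250
3 3 4903/5000
4 4 4743/5000
5 5 4567/5000
6 6 551/625
7 7 4367/5000
s(5y) = (1/(4567/5000) − 1)/(5) = 433/22835 ≈ 1.8962%

step 1 [1y] zero: DF = P = 1991/2000 ≈ 0.995500
step 2 [2y] bond c/1=9/200: DF=(2164547/2000000 − 9/200·(0.995500))/(1+9/200) = 1241/1250 ≈ 0.992800
step 3 [3y] zero: DF = P = 4903/5000 ≈ 0.980600
step 4 [4y] swap r/1=514/39175: DF=(1 − 514/39175·(0.995500+0.992800+0.980600))/(1+514/39175) = 4743/5000 ≈ 0.948600
step 5 [5y] bond c/1=31/400: DF=(5151179/4000000 − 31/400·(0.995500+0.992800+0.980600+0.948600))/(1+31/400) = 4567/5000 ≈ 0.913400
step 6 [6y] swap r/1=1184/57125: DF=(1 − 1184/57125·(0.995500+0.992800+0.980600+0.948600+0.913400))/(1+1184/57125) = 551/625 ≈ 0.881600
step 7 [7y] zero: DF = P = 4367/5000 ≈ 0.873400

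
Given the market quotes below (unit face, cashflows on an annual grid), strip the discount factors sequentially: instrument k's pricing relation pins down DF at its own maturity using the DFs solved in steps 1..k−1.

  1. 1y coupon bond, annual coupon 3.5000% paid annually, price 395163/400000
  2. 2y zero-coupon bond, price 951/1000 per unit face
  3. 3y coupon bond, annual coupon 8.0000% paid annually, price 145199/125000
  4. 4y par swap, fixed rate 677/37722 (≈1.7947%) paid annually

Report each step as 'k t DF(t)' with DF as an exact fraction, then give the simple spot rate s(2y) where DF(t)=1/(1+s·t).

1 1 1909/2000
2 2 951/1000
3 3 584/625
4 4 9323/10000
s(2y) = (1/(951/1000) − 1)/(2) = 49/1902 ≈ 2.5762%

step 1 [1y] bond c/1=7/200: DF=(395163/400000 − 7/200·(0))/(1+7/200) = 1909/2000 ≈ 0.954500
step 2 [2y] zero: DF = P = 951/1000 ≈ 0.951000
step 3 [3y] bond c/1=2/25: DF=(145199/125000 − 2/25·(0.954500+0.951000))/(1+2/25) = 584/625 ≈ 0.934400
step 4 [4y] swap r/1=677/37722: DF=(1 − 677/37722·(0.954500+0.951000+0.934400))/(1+677/37722) = 9323/10000 ≈ 0.932300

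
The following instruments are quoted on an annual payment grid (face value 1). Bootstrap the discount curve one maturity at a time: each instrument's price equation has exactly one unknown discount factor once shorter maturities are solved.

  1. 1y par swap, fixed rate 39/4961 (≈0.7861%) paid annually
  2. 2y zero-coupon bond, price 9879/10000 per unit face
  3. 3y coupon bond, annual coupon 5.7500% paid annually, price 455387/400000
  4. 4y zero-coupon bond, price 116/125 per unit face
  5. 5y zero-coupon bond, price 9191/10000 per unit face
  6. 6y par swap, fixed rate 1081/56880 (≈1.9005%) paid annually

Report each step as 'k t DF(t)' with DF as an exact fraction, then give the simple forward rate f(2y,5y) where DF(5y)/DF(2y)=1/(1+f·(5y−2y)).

1 1 4961/5000
2 2 9879/10000
3 3 9689/10000
4 4 116/125
5 5 9191/10000
6 6 8919/10000
f(2y,5y) = ((9879/10000)/(9191/10000) − 1)/(3) = 688/27573 ≈ 2.4952%

step 1 [1y] swap r/1=39/4961: DF=(1 − 39/4961·(0))/(1+39/4961) = 4961/5000 ≈ 0.992200
step 2 [2y] zero: DF = P = 9879/10000 ≈ 0.987900
step 3 [3y] bond c/1=23/400: DF=(455387/400000 − 23/400·(0.992200+0.987900))/(1+23/400) = 9689/10000 ≈ 0.968900
step 4 [4y] zero: DF = P = 116/125 ≈ 0.928000
step 5 [5y] zero: DF = P = 9191/10000 ≈ 0.919100
step 6 [6y] swap r/1=1081/56880: DF=(1 − 1081/56880·(0.992200+0.987900+0.968900+0.928000+0.919100))/(1+1081/56880) = 8919/10000 ≈ 0.891900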